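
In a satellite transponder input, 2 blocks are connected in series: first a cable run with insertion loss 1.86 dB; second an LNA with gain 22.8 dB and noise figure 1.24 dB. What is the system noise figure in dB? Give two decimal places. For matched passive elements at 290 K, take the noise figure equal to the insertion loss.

3.10 dB

Convert to linear (a loss of L dB is a gain of −L dB): F_i = 10^(NF_i/10), G_i = 10^(G_i,dB/10)
  Stage 1: F_1 = 10^(1.86/10) = 1.535, G_1 = 10^(−1.86/10) = 0.6516
  Stage 2: F_2 = 10^(1.24/10) = 1.330, G_2 = 10^(22.8/10) = 190.5
Friis cascade:
  F = 1.535 + (1.330 − 1)/0.6516 = 2.042
NF = 10 log₁₀(2.042) = 3.10 dB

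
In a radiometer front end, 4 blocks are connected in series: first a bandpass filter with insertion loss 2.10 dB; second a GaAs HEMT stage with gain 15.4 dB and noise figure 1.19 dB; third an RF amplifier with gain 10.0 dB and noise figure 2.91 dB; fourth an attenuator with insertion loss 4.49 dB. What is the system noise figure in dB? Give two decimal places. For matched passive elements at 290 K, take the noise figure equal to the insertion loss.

Convert to linear (a loss of L dB is a gain of −L dB): F_i = 10^(NF_i/10), G_i = 10^(G_i,dB/10)
  Stage 1: F_1 = 10^(2.10/10) = 1.622, G_1 = 10^(−2.10/10) = 0.6166
  Stage 2: F_2 = 10^(1.19/10) = 1.315, G_2 = 10^(15.4/10) = 34.67
  Stage 3: F_3 = 10^(2.91/10) = 1.954, G_3 = 10^(10.0/10) = 10.00
  Stage 4: F_4 = 10^(4.49/10) = 2.812, G_4 = 10^(−4.49/10) = 0.3556
Friis cascade:
  F = 1.622 + (1.315 − 1)/0.6166 + (1.954 − 1)/21.38 + (2.812 − 1)/213.8 = 2.186
NF = 10 log₁₀(2.186) = 3.40 dB

3.40 dB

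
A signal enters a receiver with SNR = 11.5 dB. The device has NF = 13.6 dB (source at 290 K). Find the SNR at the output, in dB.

−2.1 dB

By definition F = SNR_in/SNR_out, so in dB: SNR_out = SNR_in − NF
SNR_out = 11.5 − 13.6 = −2.1 dB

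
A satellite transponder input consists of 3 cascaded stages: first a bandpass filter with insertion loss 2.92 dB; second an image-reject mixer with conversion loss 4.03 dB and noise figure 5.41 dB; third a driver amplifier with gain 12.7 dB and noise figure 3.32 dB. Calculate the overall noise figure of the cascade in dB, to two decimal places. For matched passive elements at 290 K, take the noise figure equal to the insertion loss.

Convert to linear (a loss of L dB is a gain of −L dB): F_i = 10^(NF_i/10), G_i = 10^(G_i,dB/10)
  Stage 1: F_1 = 10^(2.92/10) = 1.959, G_1 = 10^(−2.92/10) = 0.5105
  Stage 2: F_2 = 10^(5.41/10) = 3.475, G_2 = 10^(−4.03/10) = 0.3954
  Stage 3: F_3 = 10^(3.32/10) = 2.148, G_3 = 10^(12.7/10) = 18.62
Friis cascade:
  F = 1.959 + (3.475 − 1)/0.5105 + (2.148 − 1)/0.2018 = 12.49
NF = 10 log₁₀(12.49) = 10.97 dB

10.97 dB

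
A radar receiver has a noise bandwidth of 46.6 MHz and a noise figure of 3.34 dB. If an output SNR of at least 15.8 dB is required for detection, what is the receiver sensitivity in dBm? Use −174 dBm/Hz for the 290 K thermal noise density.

−78.2 dBm

Sensitivity = −174 + 10 log₁₀(B) + NF + SNR_min
= −174 + 76.68 + 3.34 + 15.8
= −78.18 dBm → −78.2 dBm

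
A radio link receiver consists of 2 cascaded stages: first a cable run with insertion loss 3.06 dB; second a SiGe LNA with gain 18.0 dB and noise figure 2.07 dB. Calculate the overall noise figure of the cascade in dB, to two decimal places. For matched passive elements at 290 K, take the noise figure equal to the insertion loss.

5.13 dB

Convert to linear (a loss of L dB is a gain of −L dB): F_i = 10^(NF_i/10), G_i = 10^(G_i,dB/10)
  Stage 1: F_1 = 10^(3.06/10) = 2.023, G_1 = 10^(−3.06/10) = 0.4943
  Stage 2: F_2 = 10^(2.07/10) = 1.611, G_2 = 10^(18.0/10) = 63.10
Friis cascade:
  F = 2.023 + (1.611 − 1)/0.4943 = 3.258
NF = 10 log₁₀(3.258) = 5.13 dB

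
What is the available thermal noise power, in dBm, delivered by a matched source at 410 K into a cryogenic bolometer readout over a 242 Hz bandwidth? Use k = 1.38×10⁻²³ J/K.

P_n = kTB = 1.38×10⁻²³ × 410 × 2.42×10² = 1.37×10⁻¹⁸ W
In dBm: 10 log₁₀(1.37×10⁻¹⁸ / 10⁻³) = −148.6 dBm

−148.6 dBm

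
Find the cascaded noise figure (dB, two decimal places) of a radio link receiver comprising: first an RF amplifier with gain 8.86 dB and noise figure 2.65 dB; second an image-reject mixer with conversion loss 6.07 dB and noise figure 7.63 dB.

Convert to linear (a loss of L dB is a gain of −L dB): F_i = 10^(NF_i/10), G_i = 10^(G_i,dB/10)
  Stage 1: F_1 = 10^(2.65/10) = 1.841, G_1 = 10^(8.86/10) = 7.691
  Stage 2: F_2 = 10^(7.63/10) = 5.794, G_2 = 10^(−6.07/10) = 0.2472
Friis cascade:
  F = 1.841 + (5.794 − 1)/7.691 = 2.464
NF = 10 log₁₀(2.464) = 3.92 dB

3.92 dB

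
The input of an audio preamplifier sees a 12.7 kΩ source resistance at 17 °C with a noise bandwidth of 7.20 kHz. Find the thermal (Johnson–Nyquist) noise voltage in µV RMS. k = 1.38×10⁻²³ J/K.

1.21 µV

T = 17 °C + 273.15 = 290.15 K
V_n = √(4kTRB)
4kTRB = 4 × 1.38×10⁻²³ × 290.15 × 1.27×10⁴ × 7.20×10³ = 1.46×10⁻¹² V²
V_n = √(1.46×10⁻¹²) = 1.21×10⁻⁶ V = 1.21 µV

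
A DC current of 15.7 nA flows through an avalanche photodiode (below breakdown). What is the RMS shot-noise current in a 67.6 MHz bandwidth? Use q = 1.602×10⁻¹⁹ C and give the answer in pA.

I_n = √(2qI·B)
2qI·B = 2 × 1.602×10⁻¹⁹ × 1.57×10⁻⁸ × 6.76×10⁷ = 3.40×10⁻¹⁹ A²
I_n = √(3.40×10⁻¹⁹) = 5.83×10⁻¹⁰ A = 583 pA

583 pA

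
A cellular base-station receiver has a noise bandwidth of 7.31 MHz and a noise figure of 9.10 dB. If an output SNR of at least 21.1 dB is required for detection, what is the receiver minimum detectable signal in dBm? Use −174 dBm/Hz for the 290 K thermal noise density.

−75.2 dBm

Sensitivity = −174 + 10 log₁₀(B) + NF + SNR_min
= −174 + 68.64 + 9.10 + 21.1
= −75.16 dBm → −75.2 dBm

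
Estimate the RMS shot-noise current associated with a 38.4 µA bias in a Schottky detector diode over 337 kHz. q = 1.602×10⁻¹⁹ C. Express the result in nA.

2.04 nA

I_n = √(2qI·B)
2qI·B = 2 × 1.602×10⁻¹⁹ × 3.84×10⁻⁵ × 3.37×10⁵ = 4.15×10⁻¹⁸ A²
I_n = √(4.15×10⁻¹⁸) = 2.04×10⁻⁹ A = 2.04 nA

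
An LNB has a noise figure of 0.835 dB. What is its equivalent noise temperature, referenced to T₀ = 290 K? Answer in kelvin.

F = 10^(0.835/10) = 1.21199
T_e = (F − 1)·T₀ = (1.21199 − 1) × 290 = 61.5 K

61.5 K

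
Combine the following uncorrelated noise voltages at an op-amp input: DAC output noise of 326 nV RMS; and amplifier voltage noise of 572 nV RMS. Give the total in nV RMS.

658 nV

Uncorrelated sources add in power (mean-square): V_tot = √(ΣV_i²)
V_tot = √[(3.26×10⁻⁷)² + (5.72×10⁻⁷)²] = 6.58×10⁻⁷ V = 658 nV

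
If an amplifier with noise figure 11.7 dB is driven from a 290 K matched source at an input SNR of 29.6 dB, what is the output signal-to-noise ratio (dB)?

17.9 dB

By definition F = SNR_in/SNR_out, so in dB: SNR_out = SNR_in − NF
SNR_out = 29.6 − 11.7 = 17.9 dB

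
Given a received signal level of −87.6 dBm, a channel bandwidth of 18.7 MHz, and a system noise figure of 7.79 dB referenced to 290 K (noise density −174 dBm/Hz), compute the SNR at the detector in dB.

Noise floor: N = −174 + 10 log₁₀(B) + NF
10 log₁₀(1.87×10⁷) = 72.72 dB
N = −174 + 72.72 + 7.79 = −93.49 dBm
SNR = P_sig − N = −87.6 − (−93.49) = 5.89 dB → 5.9 dB

5.9 dB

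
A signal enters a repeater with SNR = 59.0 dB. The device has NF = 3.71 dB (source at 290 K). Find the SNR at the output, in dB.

55.29 dB

By definition F = SNR_in/SNR_out, so in dB: SNR_out = SNR_in − NF
SNR_out = 59.0 − 3.71 = 55.29 dB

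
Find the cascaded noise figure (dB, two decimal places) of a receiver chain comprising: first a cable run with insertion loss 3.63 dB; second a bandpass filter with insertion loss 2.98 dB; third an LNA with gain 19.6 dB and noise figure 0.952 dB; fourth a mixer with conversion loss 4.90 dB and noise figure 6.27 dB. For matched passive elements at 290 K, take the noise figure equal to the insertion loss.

7.68 dB

Convert to linear (a loss of L dB is a gain of −L dB): F_i = 10^(NF_i/10), G_i = 10^(G_i,dB/10)
  Stage 1: F_1 = 10^(3.63/10) = 2.307, G_1 = 10^(−3.63/10) = 0.4335
  Stage 2: F_2 = 10^(2.98/10) = 1.986, G_2 = 10^(−2.98/10) = 0.5035
  Stage 3: F_3 = 10^(0.952/10) = 1.245, G_3 = 10^(19.6/10) = 91.20
  Stage 4: F_4 = 10^(6.27/10) = 4.236, G_4 = 10^(−4.90/10) = 0.3236
Friis cascade:
  F = 2.307 + (1.986 − 1)/0.4335 + (1.245 − 1)/0.2183 + (4.236 − 1)/19.91 = 5.867
NF = 10 log₁₀(5.867) = 7.68 dB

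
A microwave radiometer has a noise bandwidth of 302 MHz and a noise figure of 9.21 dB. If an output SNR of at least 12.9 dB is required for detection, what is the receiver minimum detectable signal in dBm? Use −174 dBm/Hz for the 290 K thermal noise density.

Sensitivity = −174 + 10 log₁₀(B) + NF + SNR_min
= −174 + 84.8 + 9.21 + 12.9
= −67.09 dBm → −67.1 dBm

−67.1 dBm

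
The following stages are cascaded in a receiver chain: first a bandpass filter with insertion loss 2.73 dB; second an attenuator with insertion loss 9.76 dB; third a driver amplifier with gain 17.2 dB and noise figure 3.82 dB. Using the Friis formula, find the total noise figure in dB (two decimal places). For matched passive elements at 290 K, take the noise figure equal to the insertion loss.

16.31 dB

Convert to linear (a loss of L dB is a gain of −L dB): F_i = 10^(NF_i/10), G_i = 10^(G_i,dB/10)
  Stage 1: F_1 = 10^(2.73/10) = 1.875, G_1 = 10^(−2.73/10) = 0.5333
  Stage 2: F_2 = 10^(9.76/10) = 9.462, G_2 = 10^(−9.76/10) = 0.1057
  Stage 3: F_3 = 10^(3.82/10) = 2.410, G_3 = 10^(17.2/10) = 52.48
Friis cascade:
  F = 1.875 + (9.462 − 1)/0.5333 + (2.410 − 1)/0.05636 = 42.76
NF = 10 log₁₀(42.76) = 16.31 dB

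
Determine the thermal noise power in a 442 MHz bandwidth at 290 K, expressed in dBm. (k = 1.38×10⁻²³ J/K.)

−87.5 dBm

P_n = kTB = 1.38×10⁻²³ × 290 × 4.42×10⁸ = 1.77×10⁻¹² W
In dBm: 10 log₁₀(1.77×10⁻¹² / 10⁻³) = −87.5 dBm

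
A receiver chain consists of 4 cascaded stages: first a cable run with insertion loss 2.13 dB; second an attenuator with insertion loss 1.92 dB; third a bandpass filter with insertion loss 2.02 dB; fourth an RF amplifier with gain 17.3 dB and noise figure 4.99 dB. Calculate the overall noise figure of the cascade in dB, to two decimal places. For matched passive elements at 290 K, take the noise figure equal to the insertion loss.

11.06 dB

Convert to linear (a loss of L dB is a gain of −L dB): F_i = 10^(NF_i/10), G_i = 10^(G_i,dB/10)
  Stage 1: F_1 = 10^(2.13/10) = 1.633, G_1 = 10^(−2.13/10) = 0.6124
  Stage 2: F_2 = 10^(1.92/10) = 1.556, G_2 = 10^(−1.92/10) = 0.6427
  Stage 3: F_3 = 10^(2.02/10) = 1.592, G_3 = 10^(−2.02/10) = 0.6281
  Stage 4: F_4 = 10^(4.99/10) = 3.155, G_4 = 10^(17.3/10) = 53.70
Friis cascade:
  F = 1.633 + (1.556 − 1)/0.6124 + (1.592 − 1)/0.3936 + (3.155 − 1)/0.2472 = 12.76
NF = 10 log₁₀(12.76) = 11.06 dB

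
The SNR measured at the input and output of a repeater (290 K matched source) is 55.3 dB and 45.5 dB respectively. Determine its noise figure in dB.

9.8 dB

NF (dB) = SNR_in(dB) − SNR_out(dB) when the source is at T₀
NF = 55.3 − 45.5 = 9.8 dB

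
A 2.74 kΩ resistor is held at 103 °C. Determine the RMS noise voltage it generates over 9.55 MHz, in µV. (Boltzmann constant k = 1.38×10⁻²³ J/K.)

T = 103 °C + 273.15 = 376.15 K
V_n = √(4kTRB)
4kTRB = 4 × 1.38×10⁻²³ × 376.15 × 2.74×10³ × 9.55×10⁶ = 5.43×10⁻¹⁰ V²
V_n = √(5.43×10⁻¹⁰) = 2.33×10⁻⁵ V = 23.3 µV

23.3 µV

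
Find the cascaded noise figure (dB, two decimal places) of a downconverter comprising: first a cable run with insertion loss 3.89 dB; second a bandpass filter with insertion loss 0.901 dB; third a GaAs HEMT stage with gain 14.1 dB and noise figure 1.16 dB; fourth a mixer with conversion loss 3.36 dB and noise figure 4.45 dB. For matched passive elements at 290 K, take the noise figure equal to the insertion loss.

Convert to linear (a loss of L dB is a gain of −L dB): F_i = 10^(NF_i/10), G_i = 10^(G_i,dB/10)
  Stage 1: F_1 = 10^(3.89/10) = 2.449, G_1 = 10^(−3.89/10) = 0.4083
  Stage 2: F_2 = 10^(0.901/10) = 1.231, G_2 = 10^(−0.901/10) = 0.8126
  Stage 3: F_3 = 10^(1.16/10) = 1.306, G_3 = 10^(14.1/10) = 25.70
  Stage 4: F_4 = 10^(4.45/10) = 2.786, G_4 = 10^(−3.36/10) = 0.4613
Friis cascade:
  F = 2.449 + (1.231 − 1)/0.4083 + (1.306 − 1)/0.3318 + (2.786 − 1)/8.529 = 4.146
NF = 10 log₁₀(4.146) = 6.18 dB

6.18 dB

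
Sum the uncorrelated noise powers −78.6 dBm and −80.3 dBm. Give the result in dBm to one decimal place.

−76.4 dBm

Convert to linear, add, convert back:
P₁ = 1.38×10⁻¹¹ W, P₂ = 9.33×10⁻¹² W
P_tot = 2.31×10⁻¹¹ W → 10 log₁₀(P_tot / 10⁻³) = −76.4 dBm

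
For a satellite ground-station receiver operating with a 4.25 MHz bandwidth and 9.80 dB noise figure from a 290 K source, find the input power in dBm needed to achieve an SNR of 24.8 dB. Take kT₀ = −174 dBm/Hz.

−73.1 dBm

Sensitivity = −174 + 10 log₁₀(B) + NF + SNR_min
= −174 + 66.28 + 9.80 + 24.8
= −73.12 dBm → −73.1 dBm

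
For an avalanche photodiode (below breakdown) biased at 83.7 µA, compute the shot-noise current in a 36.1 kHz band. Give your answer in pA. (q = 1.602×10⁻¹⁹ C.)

984 pA

I_n = √(2qI·B)
2qI·B = 2 × 1.602×10⁻¹⁹ × 8.37×10⁻⁵ × 3.61×10⁴ = 9.68×10⁻¹⁹ A²
I_n = √(9.68×10⁻¹⁹) = 9.84×10⁻¹⁰ A = 984 pA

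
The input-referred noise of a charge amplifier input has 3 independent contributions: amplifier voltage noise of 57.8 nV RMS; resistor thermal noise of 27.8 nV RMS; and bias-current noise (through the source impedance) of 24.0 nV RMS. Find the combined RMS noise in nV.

Uncorrelated sources add in power (mean-square): V_tot = √(ΣV_i²)
V_tot = √[(5.78×10⁻⁸)² + (2.78×10⁻⁸)² + (2.40×10⁻⁸)²] = 6.85×10⁻⁸ V = 68.5 nV

68.5 nV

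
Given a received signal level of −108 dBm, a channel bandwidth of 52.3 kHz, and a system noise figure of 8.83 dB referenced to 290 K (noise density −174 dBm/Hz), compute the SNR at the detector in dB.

10.0 dB

Noise floor: N = −174 + 10 log₁₀(B) + NF
10 log₁₀(5.23×10⁴) = 47.19 dB
N = −174 + 47.19 + 8.83 = −117.98 dBm
SNR = P_sig − N = −108 − (−117.98) = 9.98 dB → 10.0 dB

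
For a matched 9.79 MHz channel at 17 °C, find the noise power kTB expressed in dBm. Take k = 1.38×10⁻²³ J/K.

T = 17 °C + 273.15 = 290.15 K
P_n = kTB = 1.38×10⁻²³ × 290.15 × 9.79×10⁶ = 3.92×10⁻¹⁴ W
In dBm: 10 log₁₀(3.92×10⁻¹⁴ / 10⁻³) = −104.1 dBm

−104.1 dBm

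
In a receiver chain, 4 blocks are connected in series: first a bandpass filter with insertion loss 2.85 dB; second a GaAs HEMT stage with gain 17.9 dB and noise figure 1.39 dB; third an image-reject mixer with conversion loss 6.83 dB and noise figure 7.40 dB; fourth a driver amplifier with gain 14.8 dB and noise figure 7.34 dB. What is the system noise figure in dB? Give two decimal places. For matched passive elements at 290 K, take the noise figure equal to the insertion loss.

Convert to linear (a loss of L dB is a gain of −L dB): F_i = 10^(NF_i/10), G_i = 10^(G_i,dB/10)
  Stage 1: F_1 = 10^(2.85/10) = 1.928, G_1 = 10^(−2.85/10) = 0.5188
  Stage 2: F_2 = 10^(1.39/10) = 1.377, G_2 = 10^(17.9/10) = 61.66
  Stage 3: F_3 = 10^(7.40/10) = 5.495, G_3 = 10^(−6.83/10) = 0.2075
  Stage 4: F_4 = 10^(7.34/10) = 5.420, G_4 = 10^(14.8/10) = 30.20
Friis cascade:
  F = 1.928 + (1.377 − 1)/0.5188 + (5.495 − 1)/31.99 + (5.420 − 1)/6.637 = 3.461
NF = 10 log₁₀(3.461) = 5.39 dB

5.39 dB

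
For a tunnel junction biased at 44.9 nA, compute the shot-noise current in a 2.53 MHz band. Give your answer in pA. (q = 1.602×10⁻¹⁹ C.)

I_n = √(2qI·B)
2qI·B = 2 × 1.602×10⁻¹⁹ × 4.49×10⁻⁸ × 2.53×10⁶ = 3.64×10⁻²⁰ A²
I_n = √(3.64×10⁻²⁰) = 1.91×10⁻¹⁰ A = 191 pA

191 pA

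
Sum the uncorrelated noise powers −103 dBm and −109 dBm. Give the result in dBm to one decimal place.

−102.0 dBm

Convert to linear, add, convert back:
P₁ = 5.01×10⁻¹⁴ W, P₂ = 1.26×10⁻¹⁴ W
P_tot = 6.27×10⁻¹⁴ W → 10 log₁₀(P_tot / 10⁻³) = −102.0 dBm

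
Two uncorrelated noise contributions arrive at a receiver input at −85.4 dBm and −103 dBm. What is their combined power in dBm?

Convert to linear, add, convert back:
P₁ = 2.88×10⁻¹² W, P₂ = 5.01×10⁻¹⁴ W
P_tot = 2.93×10⁻¹² W → 10 log₁₀(P_tot / 10⁻³) = −85.3 dBm

−85.3 dBm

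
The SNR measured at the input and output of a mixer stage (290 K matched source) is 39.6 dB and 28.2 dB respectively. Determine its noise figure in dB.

11.4 dB

NF (dB) = SNR_in(dB) − SNR_out(dB) when the source is at T₀
NF = 39.6 − 28.2 = 11.4 dB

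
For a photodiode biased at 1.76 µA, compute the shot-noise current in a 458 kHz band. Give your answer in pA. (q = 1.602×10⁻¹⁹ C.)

508 pA

I_n = √(2qI·B)
2qI·B = 2 × 1.602×10⁻¹⁹ × 1.76×10⁻⁶ × 4.58×10⁵ = 2.58×10⁻¹⁹ A²
I_n = √(2.58×10⁻¹⁹) = 5.08×10⁻¹⁰ A = 508 pA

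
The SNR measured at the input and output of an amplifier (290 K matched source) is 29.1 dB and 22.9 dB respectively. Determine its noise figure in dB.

6.2 dB

NF (dB) = SNR_in(dB) − SNR_out(dB) when the source is at T₀
NF = 29.1 − 22.9 = 6.2 dB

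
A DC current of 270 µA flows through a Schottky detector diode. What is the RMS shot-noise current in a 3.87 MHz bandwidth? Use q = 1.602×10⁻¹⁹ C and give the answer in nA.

18.3 nA

I_n = √(2qI·B)
2qI·B = 2 × 1.602×10⁻¹⁹ × 2.70×10⁻⁴ × 3.87×10⁶ = 3.35×10⁻¹⁶ A²
I_n = √(3.35×10⁻¹⁶) = 1.83×10⁻⁸ A = 18.3 nA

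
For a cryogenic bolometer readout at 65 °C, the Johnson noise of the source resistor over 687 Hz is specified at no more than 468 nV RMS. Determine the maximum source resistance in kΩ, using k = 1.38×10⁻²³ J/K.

17.1 kΩ

T = 65 °C + 273.15 = 338.15 K
Johnson–Nyquist: V_n = √(4kTRB) ⇒ R = V_n² / (4kTB)
4kTB = 4 × 1.38×10⁻²³ × 338.15 × 6.87×10² = 1.28×10⁻¹⁷
R = (4.68×10⁻⁷)² / 1.28×10⁻¹⁷ = 1.71×10⁴ Ω = 17.1 kΩ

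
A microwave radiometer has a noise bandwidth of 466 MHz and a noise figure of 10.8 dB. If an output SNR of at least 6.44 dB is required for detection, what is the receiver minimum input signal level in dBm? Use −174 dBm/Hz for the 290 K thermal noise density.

−70.1 dBm

Sensitivity = −174 + 10 log₁₀(B) + NF + SNR_min
= −174 + 86.68 + 10.8 + 6.44
= −70.08 dBm → −70.1 dBm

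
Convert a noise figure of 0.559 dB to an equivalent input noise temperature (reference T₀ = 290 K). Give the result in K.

F = 10^(0.559/10) = 1.13737
T_e = (F − 1)·T₀ = (1.13737 − 1) × 290 = 39.8 K

39.8 K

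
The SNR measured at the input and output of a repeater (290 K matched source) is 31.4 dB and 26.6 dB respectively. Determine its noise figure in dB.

4.8 dB

NF (dB) = SNR_in(dB) − SNR_out(dB) when the source is at T₀
NF = 31.4 − 26.6 = 4.8 dB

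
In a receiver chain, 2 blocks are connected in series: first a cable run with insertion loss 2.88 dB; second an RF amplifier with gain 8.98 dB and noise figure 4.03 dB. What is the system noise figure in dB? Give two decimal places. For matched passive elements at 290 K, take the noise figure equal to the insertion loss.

Convert to linear (a loss of L dB is a gain of −L dB): F_i = 10^(NF_i/10), G_i = 10^(G_i,dB/10)
  Stage 1: F_1 = 10^(2.88/10) = 1.941, G_1 = 10^(−2.88/10) = 0.5152
  Stage 2: F_2 = 10^(4.03/10) = 2.529, G_2 = 10^(8.98/10) = 7.907
Friis cascade:
  F = 1.941 + (2.529 − 1)/0.5152 = 4.909
NF = 10 log₁₀(4.909) = 6.91 dB

6.91 dB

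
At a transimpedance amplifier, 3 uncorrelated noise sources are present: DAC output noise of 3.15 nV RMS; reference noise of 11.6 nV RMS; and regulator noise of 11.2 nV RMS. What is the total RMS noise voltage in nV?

16.4 nV

Uncorrelated sources add in power (mean-square): V_tot = √(ΣV_i²)
V_tot = √[(3.15×10⁻⁹)² + (1.16×10⁻⁸)² + (1.12×10⁻⁸)²] = 1.64×10⁻⁸ V = 16.4 nV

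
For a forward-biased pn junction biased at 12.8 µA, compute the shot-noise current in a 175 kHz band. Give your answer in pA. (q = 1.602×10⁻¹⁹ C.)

I_n = √(2qI·B)
2qI·B = 2 × 1.602×10⁻¹⁹ × 1.28×10⁻⁵ × 1.75×10⁵ = 7.18×10⁻¹⁹ A²
I_n = √(7.18×10⁻¹⁹) = 8.47×10⁻¹⁰ A = 847 pA

847 pA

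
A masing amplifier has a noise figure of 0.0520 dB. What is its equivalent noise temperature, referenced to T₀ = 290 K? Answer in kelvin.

F = 10^(0.0520/10) = 1.01205
T_e = (F − 1)·T₀ = (1.01205 − 1) × 290 = 3.49 K

3.49 K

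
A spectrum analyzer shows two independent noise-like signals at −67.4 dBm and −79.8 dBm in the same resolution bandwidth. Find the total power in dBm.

Convert to linear, add, convert back:
P₁ = 1.82×10⁻¹⁰ W, P₂ = 1.05×10⁻¹¹ W
P_tot = 1.92×10⁻¹⁰ W → 10 log₁₀(P_tot / 10⁻³) = −67.2 dBm

−67.2 dBm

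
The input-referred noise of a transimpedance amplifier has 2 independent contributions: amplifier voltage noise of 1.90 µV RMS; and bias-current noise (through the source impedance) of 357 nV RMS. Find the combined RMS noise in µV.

Uncorrelated sources add in power (mean-square): V_tot = √(ΣV_i²)
V_tot = √[(1.90×10⁻⁶)² + (3.57×10⁻⁷)²] = 1.93×10⁻⁶ V = 1.93 µV

1.93 µV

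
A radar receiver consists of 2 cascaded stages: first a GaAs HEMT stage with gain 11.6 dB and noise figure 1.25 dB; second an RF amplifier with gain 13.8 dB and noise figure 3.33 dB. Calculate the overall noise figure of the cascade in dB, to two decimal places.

1.50 dB

Convert to linear (a loss of L dB is a gain of −L dB): F_i = 10^(NF_i/10), G_i = 10^(G_i,dB/10)
  Stage 1: F_1 = 10^(1.25/10) = 1.334, G_1 = 10^(11.6/10) = 14.45
  Stage 2: F_2 = 10^(3.33/10) = 2.153, G_2 = 10^(13.8/10) = 23.99
Friis cascade:
  F = 1.334 + (2.153 − 1)/14.45 = 1.413
NF = 10 log₁₀(1.413) = 1.50 dB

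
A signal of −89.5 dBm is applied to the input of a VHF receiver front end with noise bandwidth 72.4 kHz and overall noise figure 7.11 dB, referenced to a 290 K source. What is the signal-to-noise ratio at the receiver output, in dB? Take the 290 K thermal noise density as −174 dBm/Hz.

28.8 dB

Noise floor: N = −174 + 10 log₁₀(B) + NF
10 log₁₀(7.24×10⁴) = 48.6 dB
N = −174 + 48.6 + 7.11 = −118.29 dBm
SNR = P_sig − N = −89.5 − (−118.29) = 28.79 dB → 28.8 dB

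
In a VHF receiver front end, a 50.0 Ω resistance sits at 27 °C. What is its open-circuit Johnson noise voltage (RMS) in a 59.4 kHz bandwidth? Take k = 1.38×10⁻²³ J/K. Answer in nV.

T = 27 °C + 273.15 = 300.15 K
V_n = √(4kTRB)
4kTRB = 4 × 1.38×10⁻²³ × 300.15 × 5.00×10¹ × 5.94×10⁴ = 4.92×10⁻¹⁴ V²
V_n = √(4.92×10⁻¹⁴) = 2.22×10⁻⁷ V = 222 nV

222 nV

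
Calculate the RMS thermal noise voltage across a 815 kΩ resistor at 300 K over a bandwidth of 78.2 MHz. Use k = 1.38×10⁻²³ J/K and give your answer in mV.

1.03 mV

V_n = √(4kTRB)
4kTRB = 4 × 1.38×10⁻²³ × 300 × 8.15×10⁵ × 7.82×10⁷ = 1.06×10⁻⁶ V²
V_n = √(1.06×10⁻⁶) = 1.03×10⁻³ V = 1.03 mV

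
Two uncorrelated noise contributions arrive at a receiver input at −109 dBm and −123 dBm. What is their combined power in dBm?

−108.8 dBm

Convert to linear, add, convert back:
P₁ = 1.26×10⁻¹⁴ W, P₂ = 5.01×10⁻¹⁶ W
P_tot = 1.31×10⁻¹⁴ W → 10 log₁₀(P_tot / 10⁻³) = −108.8 dBm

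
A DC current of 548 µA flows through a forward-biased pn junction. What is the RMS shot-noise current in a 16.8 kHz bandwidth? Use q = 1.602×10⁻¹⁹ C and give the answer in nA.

1.72 nA

I_n = √(2qI·B)
2qI·B = 2 × 1.602×10⁻¹⁹ × 5.48×10⁻⁴ × 1.68×10⁴ = 2.95×10⁻¹⁸ A²
I_n = √(2.95×10⁻¹⁸) = 1.72×10⁻⁹ A = 1.72 nA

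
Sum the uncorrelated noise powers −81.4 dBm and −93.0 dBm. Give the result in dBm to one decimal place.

Convert to linear, add, convert back:
P₁ = 7.24×10⁻¹² W, P₂ = 5.01×10⁻¹³ W
P_tot = 7.75×10⁻¹² W → 10 log₁₀(P_tot / 10⁻³) = −81.1 dBm

−81.1 dBm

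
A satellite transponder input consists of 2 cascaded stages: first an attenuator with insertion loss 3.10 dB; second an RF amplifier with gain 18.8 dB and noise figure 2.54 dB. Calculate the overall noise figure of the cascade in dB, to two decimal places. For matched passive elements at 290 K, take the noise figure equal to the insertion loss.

Convert to linear (a loss of L dB is a gain of −L dB): F_i = 10^(NF_i/10), G_i = 10^(G_i,dB/10)
  Stage 1: F_1 = 10^(3.10/10) = 2.042, G_1 = 10^(−3.10/10) = 0.4898
  Stage 2: F_2 = 10^(2.54/10) = 1.795, G_2 = 10^(18.8/10) = 75.86
Friis cascade:
  F = 2.042 + (1.795 − 1)/0.4898 = 3.664
NF = 10 log₁₀(3.664) = 5.64 dB

5.64 dB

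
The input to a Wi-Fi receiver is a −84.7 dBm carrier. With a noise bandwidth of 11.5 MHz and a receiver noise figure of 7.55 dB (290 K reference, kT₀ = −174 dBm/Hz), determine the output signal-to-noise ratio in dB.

11.1 dB

Noise floor: N = −174 + 10 log₁₀(B) + NF
10 log₁₀(1.15×10⁷) = 70.61 dB
N = −174 + 70.61 + 7.55 = −95.84 dBm
SNR = P_sig − N = −84.7 − (−95.84) = 11.14 dB → 11.1 dB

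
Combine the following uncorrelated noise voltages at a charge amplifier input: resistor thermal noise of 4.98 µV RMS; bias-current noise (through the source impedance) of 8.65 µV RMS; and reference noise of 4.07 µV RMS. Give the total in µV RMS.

10.8 µV

Uncorrelated sources add in power (mean-square): V_tot = √(ΣV_i²)
V_tot = √[(4.98×10⁻⁶)² + (8.65×10⁻⁶)² + (4.07×10⁻⁶)²] = 1.08×10⁻⁵ V = 10.8 µV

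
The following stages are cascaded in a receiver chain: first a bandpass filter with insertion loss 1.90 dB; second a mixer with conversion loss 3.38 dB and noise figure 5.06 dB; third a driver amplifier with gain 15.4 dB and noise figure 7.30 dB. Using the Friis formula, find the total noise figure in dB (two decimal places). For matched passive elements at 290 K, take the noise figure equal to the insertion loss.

Convert to linear (a loss of L dB is a gain of −L dB): F_i = 10^(NF_i/10), G_i = 10^(G_i,dB/10)
  Stage 1: F_1 = 10^(1.90/10) = 1.549, G_1 = 10^(−1.90/10) = 0.6457
  Stage 2: F_2 = 10^(5.06/10) = 3.206, G_2 = 10^(−3.38/10) = 0.4592
  Stage 3: F_3 = 10^(7.30/10) = 5.370, G_3 = 10^(15.4/10) = 34.67
Friis cascade:
  F = 1.549 + (3.206 − 1)/0.6457 + (5.370 − 1)/0.2965 = 19.71
NF = 10 log₁₀(19.71) = 12.95 dB

12.95 dB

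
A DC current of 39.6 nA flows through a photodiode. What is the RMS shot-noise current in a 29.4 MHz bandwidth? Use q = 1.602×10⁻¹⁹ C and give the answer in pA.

I_n = √(2qI·B)
2qI·B = 2 × 1.602×10⁻¹⁹ × 3.96×10⁻⁸ × 2.94×10⁷ = 3.73×10⁻¹⁹ A²
I_n = √(3.73×10⁻¹⁹) = 6.11×10⁻¹⁰ A = 611 pA

611 pA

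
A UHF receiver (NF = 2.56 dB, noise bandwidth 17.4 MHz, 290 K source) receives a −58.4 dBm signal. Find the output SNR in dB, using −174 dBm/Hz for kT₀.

40.6 dB

Noise floor: N = −174 + 10 log₁₀(B) + NF
10 log₁₀(1.74×10⁷) = 72.41 dB
N = −174 + 72.41 + 2.56 = −99.03 dBm
SNR = P_sig − N = −58.4 − (−99.03) = 40.63 dB → 40.6 dB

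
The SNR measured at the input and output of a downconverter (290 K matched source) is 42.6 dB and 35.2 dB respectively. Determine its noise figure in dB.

NF (dB) = SNR_in(dB) − SNR_out(dB) when the source is at T₀
NF = 42.6 − 35.2 = 7.4 dB

7.4 dB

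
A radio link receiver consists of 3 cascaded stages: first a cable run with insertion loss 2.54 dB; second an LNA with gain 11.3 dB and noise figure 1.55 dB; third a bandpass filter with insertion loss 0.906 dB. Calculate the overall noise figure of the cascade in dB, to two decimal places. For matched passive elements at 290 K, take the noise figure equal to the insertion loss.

Convert to linear (a loss of L dB is a gain of −L dB): F_i = 10^(NF_i/10), G_i = 10^(G_i,dB/10)
  Stage 1: F_1 = 10^(2.54/10) = 1.795, G_1 = 10^(−2.54/10) = 0.5572
  Stage 2: F_2 = 10^(1.55/10) = 1.429, G_2 = 10^(11.3/10) = 13.49
  Stage 3: F_3 = 10^(0.906/10) = 1.232, G_3 = 10^(−0.906/10) = 0.8117
Friis cascade:
  F = 1.795 + (1.429 − 1)/0.5572 + (1.232 − 1)/7.516 = 2.595
NF = 10 log₁₀(2.595) = 4.14 dB

4.14 dB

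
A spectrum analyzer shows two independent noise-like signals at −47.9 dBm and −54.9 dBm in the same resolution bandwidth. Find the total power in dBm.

−47.1 dBm

Convert to linear, add, convert back:
P₁ = 1.62×10⁻⁸ W, P₂ = 3.24×10⁻⁹ W
P_tot = 1.95×10⁻⁸ W → 10 log₁₀(P_tot / 10⁻³) = −47.1 dBm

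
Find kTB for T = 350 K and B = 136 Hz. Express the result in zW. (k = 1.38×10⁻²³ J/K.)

P_n = kTB = 1.38×10⁻²³ × 350 × 1.36×10² = 6.57×10⁻¹⁹ W = 657 zW

657 zW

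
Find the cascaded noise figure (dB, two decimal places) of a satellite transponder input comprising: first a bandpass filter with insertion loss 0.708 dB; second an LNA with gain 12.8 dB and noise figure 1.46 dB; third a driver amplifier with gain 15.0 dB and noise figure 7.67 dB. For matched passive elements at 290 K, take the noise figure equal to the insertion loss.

2.89 dB

Convert to linear (a loss of L dB is a gain of −L dB): F_i = 10^(NF_i/10), G_i = 10^(G_i,dB/10)
  Stage 1: F_1 = 10^(0.708/10) = 1.177, G_1 = 10^(−0.708/10) = 0.8496
  Stage 2: F_2 = 10^(1.46/10) = 1.400, G_2 = 10^(12.8/10) = 19.05
  Stage 3: F_3 = 10^(7.67/10) = 5.848, G_3 = 10^(15.0/10) = 31.62
Friis cascade:
  F = 1.177 + (1.400 − 1)/0.8496 + (5.848 − 1)/16.19 = 1.947
NF = 10 log₁₀(1.947) = 2.89 dB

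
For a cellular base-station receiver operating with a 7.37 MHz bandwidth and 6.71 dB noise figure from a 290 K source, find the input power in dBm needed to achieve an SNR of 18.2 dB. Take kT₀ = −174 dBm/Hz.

Sensitivity = −174 + 10 log₁₀(B) + NF + SNR_min
= −174 + 68.67 + 6.71 + 18.2
= −80.42 dBm → −80.4 dBm

−80.4 dBm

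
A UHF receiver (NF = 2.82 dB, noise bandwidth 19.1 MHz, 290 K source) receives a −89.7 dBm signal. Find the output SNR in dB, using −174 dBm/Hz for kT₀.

8.7 dB

Noise floor: N = −174 + 10 log₁₀(B) + NF
10 log₁₀(1.91×10⁷) = 72.81 dB
N = −174 + 72.81 + 2.82 = −98.37 dBm
SNR = P_sig − N = −89.7 − (−98.37) = 8.67 dB → 8.7 dB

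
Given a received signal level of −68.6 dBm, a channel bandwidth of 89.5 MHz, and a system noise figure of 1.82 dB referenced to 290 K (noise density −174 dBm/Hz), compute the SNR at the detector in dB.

24.1 dB

Noise floor: N = −174 + 10 log₁₀(B) + NF
10 log₁₀(8.95×10⁷) = 79.52 dB
N = −174 + 79.52 + 1.82 = −92.66 dBm
SNR = P_sig − N = −68.6 − (−92.66) = 24.06 dB → 24.1 dB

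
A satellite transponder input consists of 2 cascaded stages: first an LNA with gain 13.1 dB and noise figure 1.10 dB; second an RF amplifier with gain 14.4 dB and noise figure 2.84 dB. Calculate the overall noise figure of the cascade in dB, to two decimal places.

1.25 dB

Convert to linear (a loss of L dB is a gain of −L dB): F_i = 10^(NF_i/10), G_i = 10^(G_i,dB/10)
  Stage 1: F_1 = 10^(1.10/10) = 1.288, G_1 = 10^(13.1/10) = 20.42
  Stage 2: F_2 = 10^(2.84/10) = 1.923, G_2 = 10^(14.4/10) = 27.54
Friis cascade:
  F = 1.288 + (1.923 − 1)/20.42 = 1.333
NF = 10 log₁₀(1.333) = 1.25 dB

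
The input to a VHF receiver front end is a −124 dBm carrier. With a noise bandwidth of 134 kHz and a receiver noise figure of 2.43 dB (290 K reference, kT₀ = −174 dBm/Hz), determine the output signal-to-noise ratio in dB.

Noise floor: N = −174 + 10 log₁₀(B) + NF
10 log₁₀(1.34×10⁵) = 51.27 dB
N = −174 + 51.27 + 2.43 = −120.30 dBm
SNR = P_sig − N = −124 − (−120.30) = −3.70 dB → −3.7 dB

−3.7 dB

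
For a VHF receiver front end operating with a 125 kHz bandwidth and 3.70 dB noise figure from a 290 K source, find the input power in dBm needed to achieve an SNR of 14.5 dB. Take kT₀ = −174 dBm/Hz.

Sensitivity = −174 + 10 log₁₀(B) + NF + SNR_min
= −174 + 50.97 + 3.70 + 14.5
= −104.83 dBm → −104.8 dBm

−104.8 dBm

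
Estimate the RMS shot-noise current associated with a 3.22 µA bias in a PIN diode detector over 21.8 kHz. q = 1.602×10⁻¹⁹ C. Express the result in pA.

I_n = √(2qI·B)
2qI·B = 2 × 1.602×10⁻¹⁹ × 3.22×10⁻⁶ × 2.18×10⁴ = 2.25×10⁻²⁰ A²
I_n = √(2.25×10⁻²⁰) = 1.50×10⁻¹⁰ A = 150 pA

150 pA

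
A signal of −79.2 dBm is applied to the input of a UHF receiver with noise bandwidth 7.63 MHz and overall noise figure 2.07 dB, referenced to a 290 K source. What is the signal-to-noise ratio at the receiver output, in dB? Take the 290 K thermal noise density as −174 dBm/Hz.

Noise floor: N = −174 + 10 log₁₀(B) + NF
10 log₁₀(7.63×10⁶) = 68.83 dB
N = −174 + 68.83 + 2.07 = −103.10 dBm
SNR = P_sig − N = −79.2 − (−103.10) = 23.90 dB → 23.9 dB

23.9 dB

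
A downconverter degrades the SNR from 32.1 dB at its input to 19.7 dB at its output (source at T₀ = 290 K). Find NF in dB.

12.4 dB

NF (dB) = SNR_in(dB) − SNR_out(dB) when the source is at T₀
NF = 32.1 − 19.7 = 12.4 dB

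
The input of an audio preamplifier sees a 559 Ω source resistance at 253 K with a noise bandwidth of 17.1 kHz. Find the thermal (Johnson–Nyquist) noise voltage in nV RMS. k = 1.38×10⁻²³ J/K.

365 nV

V_n = √(4kTRB)
4kTRB = 4 × 1.38×10⁻²³ × 253 × 5.59×10² × 1.71×10⁴ = 1.33×10⁻¹³ V²
V_n = √(1.33×10⁻¹³) = 3.65×10⁻⁷ V = 365 nV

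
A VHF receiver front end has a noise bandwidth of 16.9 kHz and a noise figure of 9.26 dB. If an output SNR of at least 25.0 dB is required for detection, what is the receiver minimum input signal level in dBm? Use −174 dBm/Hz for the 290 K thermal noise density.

−97.5 dBm

Sensitivity = −174 + 10 log₁₀(B) + NF + SNR_min
= −174 + 42.28 + 9.26 + 25.0
= −97.46 dBm → −97.5 dBm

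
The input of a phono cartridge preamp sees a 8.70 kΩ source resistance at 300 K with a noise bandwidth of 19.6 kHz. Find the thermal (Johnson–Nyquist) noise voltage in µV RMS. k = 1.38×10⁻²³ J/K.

V_n = √(4kTRB)
4kTRB = 4 × 1.38×10⁻²³ × 300 × 8.70×10³ × 1.96×10⁴ = 2.82×10⁻¹² V²
V_n = √(2.82×10⁻¹²) = 1.68×10⁻⁶ V = 1.68 µV

1.68 µV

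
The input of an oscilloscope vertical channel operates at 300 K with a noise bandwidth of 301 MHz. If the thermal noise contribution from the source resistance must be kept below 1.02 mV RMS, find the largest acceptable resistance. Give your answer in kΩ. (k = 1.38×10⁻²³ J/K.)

209 kΩ

Johnson–Nyquist: V_n = √(4kTRB) ⇒ R = V_n² / (4kTB)
4kTB = 4 × 1.38×10⁻²³ × 300 × 3.01×10⁸ = 4.98×10⁻¹²
R = (1.02×10⁻³)² / 4.98×10⁻¹² = 2.09×10⁵ Ω = 209 kΩ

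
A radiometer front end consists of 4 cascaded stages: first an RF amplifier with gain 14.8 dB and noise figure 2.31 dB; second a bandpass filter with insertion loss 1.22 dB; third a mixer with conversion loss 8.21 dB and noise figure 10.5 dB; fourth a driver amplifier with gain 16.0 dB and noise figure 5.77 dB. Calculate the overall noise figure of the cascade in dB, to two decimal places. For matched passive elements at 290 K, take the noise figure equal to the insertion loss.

4.72 dB

Convert to linear (a loss of L dB is a gain of −L dB): F_i = 10^(NF_i/10), G_i = 10^(G_i,dB/10)
  Stage 1: F_1 = 10^(2.31/10) = 1.702, G_1 = 10^(14.8/10) = 30.20
  Stage 2: F_2 = 10^(1.22/10) = 1.324, G_2 = 10^(−1.22/10) = 0.7551
  Stage 3: F_3 = 10^(10.5/10) = 11.22, G_3 = 10^(−8.21/10) = 0.1510
  Stage 4: F_4 = 10^(5.77/10) = 3.776, G_4 = 10^(16.0/10) = 39.81
Friis cascade:
  F = 1.702 + (1.324 − 1)/30.20 + (11.22 − 1)/22.80 + (3.776 − 1)/3.443 = 2.967
NF = 10 log₁₀(2.967) = 4.72 dB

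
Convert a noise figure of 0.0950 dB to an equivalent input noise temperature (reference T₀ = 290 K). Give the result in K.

6.41 K

F = 10^(0.0950/10) = 1.02212
T_e = (F − 1)·T₀ = (1.02212 − 1) × 290 = 6.41 K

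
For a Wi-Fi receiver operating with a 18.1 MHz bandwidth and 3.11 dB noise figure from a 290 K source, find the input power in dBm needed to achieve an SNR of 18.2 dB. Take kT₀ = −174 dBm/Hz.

Sensitivity = −174 + 10 log₁₀(B) + NF + SNR_min
= −174 + 72.58 + 3.11 + 18.2
= −80.11 dBm → −80.1 dBm

−80.1 dBm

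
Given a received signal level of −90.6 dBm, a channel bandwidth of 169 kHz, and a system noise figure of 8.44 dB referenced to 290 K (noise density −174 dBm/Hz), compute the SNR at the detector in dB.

Noise floor: N = −174 + 10 log₁₀(B) + NF
10 log₁₀(1.69×10⁵) = 52.28 dB
N = −174 + 52.28 + 8.44 = −113.28 dBm
SNR = P_sig − N = −90.6 − (−113.28) = 22.68 dB → 22.7 dB

22.7 dB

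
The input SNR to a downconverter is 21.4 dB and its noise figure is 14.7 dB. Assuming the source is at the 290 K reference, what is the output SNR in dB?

6.7 dB

By definition F = SNR_in/SNR_out, so in dB: SNR_out = SNR_in − NF
SNR_out = 21.4 − 14.7 = 6.7 dB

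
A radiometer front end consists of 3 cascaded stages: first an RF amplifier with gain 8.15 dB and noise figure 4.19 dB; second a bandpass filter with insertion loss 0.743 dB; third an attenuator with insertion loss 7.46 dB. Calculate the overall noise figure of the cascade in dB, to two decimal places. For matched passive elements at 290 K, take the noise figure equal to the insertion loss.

Convert to linear (a loss of L dB is a gain of −L dB): F_i = 10^(NF_i/10), G_i = 10^(G_i,dB/10)
  Stage 1: F_1 = 10^(4.19/10) = 2.624, G_1 = 10^(8.15/10) = 6.531
  Stage 2: F_2 = 10^(0.743/10) = 1.187, G_2 = 10^(−0.743/10) = 0.8428
  Stage 3: F_3 = 10^(7.46/10) = 5.572, G_3 = 10^(−7.46/10) = 0.1795
Friis cascade:
  F = 2.624 + (1.187 − 1)/6.531 + (5.572 − 1)/5.504 = 3.483
NF = 10 log₁₀(3.483) = 5.42 dB

5.42 dB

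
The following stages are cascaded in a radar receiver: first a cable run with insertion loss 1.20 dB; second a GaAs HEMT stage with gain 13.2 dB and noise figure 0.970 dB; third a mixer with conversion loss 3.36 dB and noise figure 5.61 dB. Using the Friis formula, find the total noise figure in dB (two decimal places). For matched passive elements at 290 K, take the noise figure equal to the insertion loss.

Convert to linear (a loss of L dB is a gain of −L dB): F_i = 10^(NF_i/10), G_i = 10^(G_i,dB/10)
  Stage 1: F_1 = 10^(1.20/10) = 1.318, G_1 = 10^(−1.20/10) = 0.7586
  Stage 2: F_2 = 10^(0.970/10) = 1.250, G_2 = 10^(13.2/10) = 20.89
  Stage 3: F_3 = 10^(5.61/10) = 3.639, G_3 = 10^(−3.36/10) = 0.4613
Friis cascade:
  F = 1.318 + (1.250 − 1)/0.7586 + (3.639 − 1)/15.85 = 1.815
NF = 10 log₁₀(1.815) = 2.59 dB

2.59 dB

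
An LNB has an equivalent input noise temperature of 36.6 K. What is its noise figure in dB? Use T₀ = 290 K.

F = 1 + T_e/T₀ = 1 + 36.6/290 = 1.12621
NF = 10 log₁₀(1.12621) = 0.516 dB

0.516 dB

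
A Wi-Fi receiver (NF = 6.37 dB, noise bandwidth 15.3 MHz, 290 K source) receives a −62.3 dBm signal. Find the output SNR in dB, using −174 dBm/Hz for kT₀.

33.5 dB

Noise floor: N = −174 + 10 log₁₀(B) + NF
10 log₁₀(1.53×10⁷) = 71.85 dB
N = −174 + 71.85 + 6.37 = −95.78 dBm
SNR = P_sig − N = −62.3 − (−95.78) = 33.48 dB → 33.5 dB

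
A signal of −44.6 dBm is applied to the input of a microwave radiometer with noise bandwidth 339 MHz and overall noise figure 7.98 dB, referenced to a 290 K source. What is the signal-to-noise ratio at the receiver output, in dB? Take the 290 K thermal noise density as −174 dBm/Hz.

36.1 dB

Noise floor: N = −174 + 10 log₁₀(B) + NF
10 log₁₀(3.39×10⁸) = 85.3 dB
N = −174 + 85.3 + 7.98 = −80.72 dBm
SNR = P_sig − N = −44.6 − (−80.72) = 36.12 dB → 36.1 dB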